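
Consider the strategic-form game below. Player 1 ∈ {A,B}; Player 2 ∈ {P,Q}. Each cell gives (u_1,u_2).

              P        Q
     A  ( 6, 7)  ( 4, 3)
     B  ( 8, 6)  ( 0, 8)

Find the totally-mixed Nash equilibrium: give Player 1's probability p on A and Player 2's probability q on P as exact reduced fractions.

P1 indiff ⇒ q·6+(1-q)·4 = q·8+(1-q)·0 ⇒ q(-2) = (1-q)(-4) ⇒ q = 2/3
P2 indiff ⇒ p·7+(1-p)·6 = p·3+(1-p)·8 ⇒ p(4) = (1-p)(2) ⇒ p = 1/3

p=1/3, q=2/3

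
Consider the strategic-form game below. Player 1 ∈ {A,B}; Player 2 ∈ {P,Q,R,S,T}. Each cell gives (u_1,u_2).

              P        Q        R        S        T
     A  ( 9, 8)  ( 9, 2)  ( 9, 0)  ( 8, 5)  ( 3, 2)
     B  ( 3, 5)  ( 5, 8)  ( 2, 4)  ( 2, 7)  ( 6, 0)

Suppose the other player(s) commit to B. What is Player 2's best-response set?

P2 best: {Q}

u_2(P vs B) = 5
u_2(Q vs B) = 8
u_2(R vs B) = 4
u_2(S vs B) = 7
u_2(T vs B) = 0
max payoff 8 at {Q}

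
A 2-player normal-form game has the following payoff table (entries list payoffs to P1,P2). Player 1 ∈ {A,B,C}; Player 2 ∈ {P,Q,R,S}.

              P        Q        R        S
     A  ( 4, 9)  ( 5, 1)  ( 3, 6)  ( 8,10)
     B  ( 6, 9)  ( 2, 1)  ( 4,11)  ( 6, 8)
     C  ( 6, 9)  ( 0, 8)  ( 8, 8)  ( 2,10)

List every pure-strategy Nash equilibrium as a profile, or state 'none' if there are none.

(A,P): not NE [P1→C gives 6>4; P2→S gives 10>9]
(A,Q): not NE [P2→S gives 10>1]
(A,R): not NE [P1→C gives 8>3; P2→S gives 10>6]
(A,S): NE
(B,P): not NE [P2→R gives 11>9]
(B,Q): not NE [P1→A gives 5>2; P2→R gives 11>1]
(B,R): not NE [P1→C gives 8>4]
(B,S): not NE [P1→A gives 8>6; P2→R gives 11>8]
(C,P): not NE [P2→S gives 10>9]
(C,Q): not NE [P1→A gives 5>0; P2→S gives 10>8]
(C,R): not NE [P2→S gives 10>8]
(C,S): not NE [P1→A gives 8>2]

Nash profiles: (A,S)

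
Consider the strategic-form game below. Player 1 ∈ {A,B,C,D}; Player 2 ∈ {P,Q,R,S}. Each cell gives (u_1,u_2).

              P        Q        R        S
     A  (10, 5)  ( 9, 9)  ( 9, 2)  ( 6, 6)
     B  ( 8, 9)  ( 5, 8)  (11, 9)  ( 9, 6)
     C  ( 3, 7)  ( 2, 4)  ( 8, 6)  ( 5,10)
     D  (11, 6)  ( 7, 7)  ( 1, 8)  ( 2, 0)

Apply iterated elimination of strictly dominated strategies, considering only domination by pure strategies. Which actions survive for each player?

Survivors P1:{A,B,D} P2:{P,Q,R}

P1 drop C (A beats it: P:10>3 Q:9>2 R:9>8 S:6>5)
P2 drop S (Q beats it: A:9>6 B:8>6 D:7>0)
P1→{A,B,D} P2→{P,Q,R}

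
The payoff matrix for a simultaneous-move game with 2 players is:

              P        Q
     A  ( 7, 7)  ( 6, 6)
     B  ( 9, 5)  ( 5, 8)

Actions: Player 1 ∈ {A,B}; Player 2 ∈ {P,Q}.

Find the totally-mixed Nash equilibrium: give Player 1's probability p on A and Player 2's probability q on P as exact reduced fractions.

P1 mixes 3/4 on A; P2 mixes 1/3 on P

P1 indiff ⇒ q·7+(1-q)·6 = q·9+(1-q)·5 ⇒ q(-2) = (1-q)(-1) ⇒ q = 1/3
P2 indiff ⇒ p·7+(1-p)·5 = p·6+(1-p)·8 ⇒ p(1) = (1-p)(3) ⇒ p = 3/4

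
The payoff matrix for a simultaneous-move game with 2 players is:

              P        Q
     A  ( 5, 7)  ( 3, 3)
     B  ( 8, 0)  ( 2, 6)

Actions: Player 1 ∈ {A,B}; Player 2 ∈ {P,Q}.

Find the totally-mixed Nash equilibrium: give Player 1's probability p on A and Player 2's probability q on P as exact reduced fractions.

P1 indiff ⇒ q·5+(1-q)·3 = q·8+(1-q)·2 ⇒ q(-3) = (1-q)(-1) ⇒ q = 1/4
P2 indiff ⇒ p·7+(1-p)·0 = p·3+(1-p)·6 ⇒ p(4) = (1-p)(6) ⇒ p = 3/5

p=3/5, q=1/4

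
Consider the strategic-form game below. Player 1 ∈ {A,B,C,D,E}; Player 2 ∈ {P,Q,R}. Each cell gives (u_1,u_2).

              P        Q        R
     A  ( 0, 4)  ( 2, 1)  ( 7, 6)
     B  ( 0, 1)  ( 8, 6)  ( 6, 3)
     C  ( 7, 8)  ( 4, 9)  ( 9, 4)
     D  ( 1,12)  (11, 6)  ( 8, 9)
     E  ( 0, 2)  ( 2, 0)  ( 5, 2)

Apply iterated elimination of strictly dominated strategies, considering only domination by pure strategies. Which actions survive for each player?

Remaining: P1:{C,D} P2:{P,Q}

P1 drop A (C beats it: P:7>0 Q:4>2 R:9>7)
P1 drop B (D beats it: P:1>0 Q:11>8 R:8>6)
P1 drop E (C beats it: P:7>0 Q:4>2 R:9>5)
P2 drop R (P beats it: C:8>4 D:12>9)
P1→{C,D} P2→{P,Q}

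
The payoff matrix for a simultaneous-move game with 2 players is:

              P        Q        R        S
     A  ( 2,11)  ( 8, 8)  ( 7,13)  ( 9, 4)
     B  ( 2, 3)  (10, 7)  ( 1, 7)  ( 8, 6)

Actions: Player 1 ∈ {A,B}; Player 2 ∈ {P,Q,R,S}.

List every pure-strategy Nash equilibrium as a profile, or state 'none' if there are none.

(A,P): not NE [P2→R gives 13>11]
(A,Q): not NE [P1→B gives 10>8; P2→R gives 13>8]
(A,R): NE
(A,S): not NE [P2→R gives 13>4]
(B,P): not NE [P2→R gives 7>3]
(B,Q): NE
(B,R): not NE [P1→A gives 7>1]
(B,S): not NE [P1→A gives 9>8; P2→R gives 7>6]

NE set: (A,R), (B,Q)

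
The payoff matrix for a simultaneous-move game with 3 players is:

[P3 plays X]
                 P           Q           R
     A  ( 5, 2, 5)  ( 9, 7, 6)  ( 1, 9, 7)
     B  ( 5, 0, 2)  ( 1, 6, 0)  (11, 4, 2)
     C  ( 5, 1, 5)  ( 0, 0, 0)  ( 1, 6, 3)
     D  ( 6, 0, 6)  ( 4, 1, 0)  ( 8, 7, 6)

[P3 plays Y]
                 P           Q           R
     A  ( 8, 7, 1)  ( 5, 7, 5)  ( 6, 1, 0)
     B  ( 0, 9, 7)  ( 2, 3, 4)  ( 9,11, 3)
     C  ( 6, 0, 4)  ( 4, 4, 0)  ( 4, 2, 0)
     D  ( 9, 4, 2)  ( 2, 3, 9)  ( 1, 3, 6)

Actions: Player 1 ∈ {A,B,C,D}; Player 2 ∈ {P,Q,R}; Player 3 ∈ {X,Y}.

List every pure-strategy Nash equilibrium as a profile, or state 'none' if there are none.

(A,P,X): not NE [P1→D gives 6>5; P2→R gives 9>2]
(A,P,Y): not NE [P1→D gives 9>8; P3→X gives 5>1]
(A,Q,X): not NE [P2→R gives 9>7]
(A,Q,Y): not NE [P3→X gives 6>5]
(A,R,X): not NE [P1→B gives 11>1]
(A,R,Y): not NE [P1→B gives 9>6; P2→Q gives 7>1; P3→X gives 7>0]
(B,P,X): not NE [P1→D gives 6>5; P2→Q gives 6>0; P3→Y gives 7>2]
(B,P,Y): not NE [P1→D gives 9>0; P2→R gives 11>9]
(B,Q,X): not NE [P1→A gives 9>1; P3→Y gives 4>0]
(B,Q,Y): not NE [P1→A gives 5>2; P2→R gives 11>3]
(B,R,X): not NE [P2→Q gives 6>4; P3→Y gives 3>2]
(B,R,Y): NE
(C,P,X): not NE [P1→D gives 6>5; P2→R gives 6>1]
(C,P,Y): not NE [P1→D gives 9>6; P2→Q gives 4>0; P3→X gives 5>4]
(C,Q,X): not NE [P1→A gives 9>0; P2→R gives 6>0]
(C,Q,Y): not NE [P1→A gives 5>4]
(C,R,X): not NE [P1→B gives 11>1]
(C,R,Y): not NE [P1→B gives 9>4; P2→Q gives 4>2; P3→X gives 3>0]
(D,P,X): not NE [P2→R gives 7>0]
(D,P,Y): not NE [P3→X gives 6>2]
(D,Q,X): not NE [P1→A gives 9>4; P2→R gives 7>1; P3→Y gives 9>0]
(D,Q,Y): not NE [P1→A gives 5>2; P2→P gives 4>3]
(D,R,X): not NE [P1→B gives 11>8]
(D,R,Y): not NE [P1→B gives 9>1; P2→P gives 4>3]

Nash profiles: (B,R,Y)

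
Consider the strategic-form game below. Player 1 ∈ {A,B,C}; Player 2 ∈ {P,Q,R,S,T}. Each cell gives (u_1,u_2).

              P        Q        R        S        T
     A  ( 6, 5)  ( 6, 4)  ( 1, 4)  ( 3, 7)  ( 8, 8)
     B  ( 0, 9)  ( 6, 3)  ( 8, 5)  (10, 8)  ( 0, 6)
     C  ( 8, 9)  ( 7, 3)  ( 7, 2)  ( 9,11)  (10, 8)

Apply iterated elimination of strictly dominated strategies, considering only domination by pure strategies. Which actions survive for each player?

IESDS → P1:{B,C} P2:{P,S}

P1 drop A (C beats it: P:8>6 Q:7>6 R:7>1 S:9>3 T:10>8)
P2 drop Q (P beats it: B:9>3 C:9>3)
P2 drop R (P beats it: B:9>5 C:9>2)
P2 drop T (P beats it: B:9>6 C:9>8)
P1→{B,C} P2→{P,S}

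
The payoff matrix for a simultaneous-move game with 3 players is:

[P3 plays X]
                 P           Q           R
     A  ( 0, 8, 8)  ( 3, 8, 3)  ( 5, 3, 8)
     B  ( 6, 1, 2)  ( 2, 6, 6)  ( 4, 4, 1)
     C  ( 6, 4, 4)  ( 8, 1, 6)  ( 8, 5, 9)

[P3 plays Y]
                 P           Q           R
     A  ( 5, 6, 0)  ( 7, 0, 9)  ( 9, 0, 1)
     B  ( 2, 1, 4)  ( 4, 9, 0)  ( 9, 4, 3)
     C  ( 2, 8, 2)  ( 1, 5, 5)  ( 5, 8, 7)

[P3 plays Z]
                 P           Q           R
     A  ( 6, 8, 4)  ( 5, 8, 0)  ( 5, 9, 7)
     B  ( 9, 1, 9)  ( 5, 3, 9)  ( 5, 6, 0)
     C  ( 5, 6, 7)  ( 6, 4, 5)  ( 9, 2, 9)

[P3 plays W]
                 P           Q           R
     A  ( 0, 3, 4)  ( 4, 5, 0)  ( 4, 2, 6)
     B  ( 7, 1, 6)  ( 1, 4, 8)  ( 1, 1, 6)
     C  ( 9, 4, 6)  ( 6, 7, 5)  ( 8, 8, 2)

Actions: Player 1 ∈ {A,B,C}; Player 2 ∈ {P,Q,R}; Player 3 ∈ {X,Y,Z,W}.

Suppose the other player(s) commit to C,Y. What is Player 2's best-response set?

u_2(P vs C,Y) = 8
u_2(Q vs C,Y) = 5
u_2(R vs C,Y) = 8
max payoff 8 at {P,R}

argmax u_2 = {P,R}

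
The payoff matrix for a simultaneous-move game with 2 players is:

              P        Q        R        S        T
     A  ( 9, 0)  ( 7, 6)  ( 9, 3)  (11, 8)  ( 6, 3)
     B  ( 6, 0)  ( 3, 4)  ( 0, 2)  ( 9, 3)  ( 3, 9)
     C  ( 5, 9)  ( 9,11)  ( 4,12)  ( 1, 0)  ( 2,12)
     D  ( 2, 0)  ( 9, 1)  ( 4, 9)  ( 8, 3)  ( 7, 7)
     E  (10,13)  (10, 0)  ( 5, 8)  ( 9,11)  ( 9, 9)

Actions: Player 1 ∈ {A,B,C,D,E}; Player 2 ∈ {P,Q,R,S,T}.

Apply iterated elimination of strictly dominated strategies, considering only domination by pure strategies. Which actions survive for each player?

IESDS → P1:{A,E} P2:{P,S}

P1 drop B (A beats it: P:9>6 Q:7>3 R:9>0 S:11>9 T:6>3)
P1 drop C (E beats it: P:10>5 Q:10>9 R:5>4 S:9>1 T:9>2)
P1 drop D (E beats it: P:10>2 Q:10>9 R:5>4 S:9>8 T:9>7)
P2 drop Q (S beats it: A:8>6 E:11>0)
P2 drop R (S beats it: A:8>3 E:11>8)
P2 drop T (S beats it: A:8>3 E:11>9)
P1→{A,E} P2→{P,S}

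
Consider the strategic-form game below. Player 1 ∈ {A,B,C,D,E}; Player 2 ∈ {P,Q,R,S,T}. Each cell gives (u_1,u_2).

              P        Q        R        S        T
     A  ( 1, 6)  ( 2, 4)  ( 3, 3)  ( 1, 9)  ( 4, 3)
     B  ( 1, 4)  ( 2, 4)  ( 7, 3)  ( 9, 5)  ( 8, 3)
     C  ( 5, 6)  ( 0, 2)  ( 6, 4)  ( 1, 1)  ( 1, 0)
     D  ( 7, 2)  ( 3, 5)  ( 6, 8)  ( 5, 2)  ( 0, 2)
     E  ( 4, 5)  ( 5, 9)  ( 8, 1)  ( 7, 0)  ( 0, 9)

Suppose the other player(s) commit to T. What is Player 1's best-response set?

BR_1 = {B}

u_1(A vs T) = 4
u_1(B vs T) = 8
u_1(C vs T) = 1
u_1(D vs T) = 0
u_1(E vs T) = 0
max payoff 8 at {B}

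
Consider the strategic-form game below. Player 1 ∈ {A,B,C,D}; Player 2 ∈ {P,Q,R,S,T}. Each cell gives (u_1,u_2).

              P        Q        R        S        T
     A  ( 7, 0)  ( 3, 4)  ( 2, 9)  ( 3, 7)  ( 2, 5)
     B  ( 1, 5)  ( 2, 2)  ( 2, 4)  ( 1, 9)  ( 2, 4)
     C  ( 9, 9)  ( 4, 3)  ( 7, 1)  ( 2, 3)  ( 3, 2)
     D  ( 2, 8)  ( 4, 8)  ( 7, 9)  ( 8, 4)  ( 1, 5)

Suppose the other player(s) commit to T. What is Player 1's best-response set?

u_1(A vs T) = 2
u_1(B vs T) = 2
u_1(C vs T) = 3
u_1(D vs T) = 1
max payoff 3 at {C}

BR_1 = {C}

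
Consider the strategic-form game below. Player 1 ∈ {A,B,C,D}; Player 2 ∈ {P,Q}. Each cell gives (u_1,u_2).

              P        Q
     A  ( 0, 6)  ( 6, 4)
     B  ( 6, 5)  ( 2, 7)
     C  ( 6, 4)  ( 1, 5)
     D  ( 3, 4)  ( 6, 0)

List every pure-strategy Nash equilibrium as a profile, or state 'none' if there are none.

No pure NE.

(A,P): not NE [P1→C gives 6>0]
(A,Q): not NE [P2→P gives 6>4]
(B,P): not NE [P2→Q gives 7>5]
(B,Q): not NE [P1→D gives 6>2]
(C,P): not NE [P2→Q gives 5>4]
(C,Q): not NE [P1→D gives 6>1]
(D,P): not NE [P1→C gives 6>3]
(D,Q): not NE [P2→P gives 4>0]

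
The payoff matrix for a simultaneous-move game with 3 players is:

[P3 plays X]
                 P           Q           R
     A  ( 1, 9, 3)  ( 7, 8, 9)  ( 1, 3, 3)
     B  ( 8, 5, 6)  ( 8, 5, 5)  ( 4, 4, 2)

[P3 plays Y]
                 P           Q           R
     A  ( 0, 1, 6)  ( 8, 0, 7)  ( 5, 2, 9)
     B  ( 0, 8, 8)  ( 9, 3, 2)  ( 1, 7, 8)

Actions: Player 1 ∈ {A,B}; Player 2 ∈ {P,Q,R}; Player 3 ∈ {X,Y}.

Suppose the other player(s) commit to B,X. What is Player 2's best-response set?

u_2(P vs B,X) = 5
u_2(Q vs B,X) = 5
u_2(R vs B,X) = 4
max payoff 5 at {P,Q}

BR_2 = {P,Q}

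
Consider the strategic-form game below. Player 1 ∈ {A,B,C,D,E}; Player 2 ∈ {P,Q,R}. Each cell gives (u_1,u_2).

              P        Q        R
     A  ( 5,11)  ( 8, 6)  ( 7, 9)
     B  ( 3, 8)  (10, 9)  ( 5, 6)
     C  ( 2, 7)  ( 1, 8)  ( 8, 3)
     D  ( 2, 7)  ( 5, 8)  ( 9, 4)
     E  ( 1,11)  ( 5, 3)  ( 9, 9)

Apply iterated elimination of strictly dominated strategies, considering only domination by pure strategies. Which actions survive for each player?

IESDS → P1:{A,B} P2:{P,Q}

P2 drop R (P beats it: A:11>9 B:8>6 C:7>3 D:7>4 E:11>9)
P1 drop C (A beats it: P:5>2 Q:8>1)
P1 drop D (A beats it: P:5>2 Q:8>5)
P1 drop E (A beats it: P:5>1 Q:8>5)
P1→{A,B} P2→{P,Q}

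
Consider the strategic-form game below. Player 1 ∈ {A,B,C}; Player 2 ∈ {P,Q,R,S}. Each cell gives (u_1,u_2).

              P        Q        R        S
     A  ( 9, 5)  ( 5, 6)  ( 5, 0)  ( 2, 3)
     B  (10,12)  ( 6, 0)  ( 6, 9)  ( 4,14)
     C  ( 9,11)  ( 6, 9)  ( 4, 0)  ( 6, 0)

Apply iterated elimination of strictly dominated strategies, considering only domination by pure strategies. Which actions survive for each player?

Remaining: P1:{B,C} P2:{P,S}

P1 drop A (B beats it: P:10>9 Q:6>5 R:6>5 S:4>2)
P2 drop Q (P beats it: B:12>0 C:11>9)
P2 drop R (P beats it: B:12>9 C:11>0)
P1→{B,C} P2→{P,S}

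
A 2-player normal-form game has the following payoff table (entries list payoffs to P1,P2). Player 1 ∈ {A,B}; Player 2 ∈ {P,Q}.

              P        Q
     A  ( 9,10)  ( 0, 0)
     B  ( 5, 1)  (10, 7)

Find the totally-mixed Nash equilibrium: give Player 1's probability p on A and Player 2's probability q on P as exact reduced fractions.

P1 indiff ⇒ q·9+(1-q)·0 = q·5+(1-q)·10 ⇒ q(4) = (1-q)(10) ⇒ q = 5/7
P2 indiff ⇒ p·10+(1-p)·1 = p·0+(1-p)·7 ⇒ p(10) = (1-p)(6) ⇒ p = 3/8

p=3/8, q=5/7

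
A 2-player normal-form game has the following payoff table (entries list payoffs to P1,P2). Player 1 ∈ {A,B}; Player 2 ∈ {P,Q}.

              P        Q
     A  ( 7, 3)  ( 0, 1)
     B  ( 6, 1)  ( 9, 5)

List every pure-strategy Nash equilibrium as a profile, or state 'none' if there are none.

NE set: (A,P), (B,Q)

(A,P): NE
(A,Q): not NE [P1→B gives 9>0; P2→P gives 3>1]
(B,P): not NE [P1→A gives 7>6; P2→Q gives 5>1]
(B,Q): NE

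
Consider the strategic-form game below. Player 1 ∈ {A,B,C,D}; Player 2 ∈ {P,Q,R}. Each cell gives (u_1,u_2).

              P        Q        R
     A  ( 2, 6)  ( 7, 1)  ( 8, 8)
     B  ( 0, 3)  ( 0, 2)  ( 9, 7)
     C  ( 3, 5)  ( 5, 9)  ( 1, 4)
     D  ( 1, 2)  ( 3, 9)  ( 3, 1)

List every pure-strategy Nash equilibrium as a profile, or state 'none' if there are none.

(A,P): not NE [P1→C gives 3>2; P2→R gives 8>6]
(A,Q): not NE [P2→R gives 8>1]
(A,R): not NE [P1→B gives 9>8]
(B,P): not NE [P1→C gives 3>0; P2→R gives 7>3]
(B,Q): not NE [P1→A gives 7>0; P2→R gives 7>2]
(B,R): NE
(C,P): not NE [P2→Q gives 9>5]
(C,Q): not NE [P1→A gives 7>5]
(C,R): not NE [P1→B gives 9>1; P2→Q gives 9>4]
(D,P): not NE [P1→C gives 3>1; P2→Q gives 9>2]
(D,Q): not NE [P1→A gives 7>3]
(D,R): not NE [P1→B gives 9>3; P2→Q gives 9>1]

PSNE = {(B,R)}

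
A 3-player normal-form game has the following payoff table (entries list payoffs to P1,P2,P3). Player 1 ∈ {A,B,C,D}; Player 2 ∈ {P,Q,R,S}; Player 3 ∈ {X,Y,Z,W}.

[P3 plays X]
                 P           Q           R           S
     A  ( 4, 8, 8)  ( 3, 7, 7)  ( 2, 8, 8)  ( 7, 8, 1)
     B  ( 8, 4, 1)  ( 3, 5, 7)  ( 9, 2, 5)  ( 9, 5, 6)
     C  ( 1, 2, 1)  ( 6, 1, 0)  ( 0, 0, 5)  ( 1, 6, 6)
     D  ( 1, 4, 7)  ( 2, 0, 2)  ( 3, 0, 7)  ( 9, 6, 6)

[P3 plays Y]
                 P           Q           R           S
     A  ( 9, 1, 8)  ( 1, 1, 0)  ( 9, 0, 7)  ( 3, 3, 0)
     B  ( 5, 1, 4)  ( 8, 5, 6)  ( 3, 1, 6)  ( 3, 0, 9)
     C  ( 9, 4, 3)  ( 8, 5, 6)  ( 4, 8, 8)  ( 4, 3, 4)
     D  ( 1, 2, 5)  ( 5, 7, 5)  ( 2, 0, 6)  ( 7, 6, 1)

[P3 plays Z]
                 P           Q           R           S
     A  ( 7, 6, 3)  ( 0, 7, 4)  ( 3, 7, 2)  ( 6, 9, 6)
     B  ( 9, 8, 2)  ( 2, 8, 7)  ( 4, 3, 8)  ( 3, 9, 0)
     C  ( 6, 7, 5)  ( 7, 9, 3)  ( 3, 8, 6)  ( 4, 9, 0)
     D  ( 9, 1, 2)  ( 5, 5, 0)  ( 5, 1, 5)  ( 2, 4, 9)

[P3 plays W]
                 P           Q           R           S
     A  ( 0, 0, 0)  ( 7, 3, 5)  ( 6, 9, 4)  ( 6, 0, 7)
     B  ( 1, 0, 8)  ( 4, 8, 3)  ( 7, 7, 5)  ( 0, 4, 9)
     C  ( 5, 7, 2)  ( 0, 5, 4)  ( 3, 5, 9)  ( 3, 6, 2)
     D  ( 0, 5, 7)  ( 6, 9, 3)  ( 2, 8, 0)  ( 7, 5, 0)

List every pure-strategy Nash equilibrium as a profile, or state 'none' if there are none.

(A,P,X): not NE [P1→B gives 8>4]
(A,P,Y): not NE [P2→S gives 3>1]
(A,P,Z): not NE [P1→D gives 9>7; P2→S gives 9>6; P3→Y gives 8>3]
(A,P,W): not NE [P1→C gives 5>0; P2→R gives 9>0; P3→Y gives 8>0]
(A,Q,X): not NE [P1→C gives 6>3; P2→S gives 8>7]
(A,Q,Y): not NE [P1→C gives 8>1; P2→S gives 3>1; P3→X gives 7>0]
(A,Q,Z): not NE [P1→C gives 7>0; P2→S gives 9>7; P3→X gives 7>4]
(A,Q,W): not NE [P2→R gives 9>3; P3→X gives 7>5]
(A,R,X): not NE [P1→B gives 9>2]
(A,R,Y): not NE [P2→S gives 3>0; P3→X gives 8>7]
(A,R,Z): not NE [P1→D gives 5>3; P2→S gives 9>7; P3→X gives 8>2]
(A,R,W): not NE [P1→B gives 7>6; P3→X gives 8>4]
(A,S,X): not NE [P1→D gives 9>7; P3→W gives 7>1]
(A,S,Y): not NE [P1→D gives 7>3; P3→W gives 7>0]
(A,S,Z): not NE [P3→W gives 7>6]
(A,S,W): not NE [P1→D gives 7>6; P2→R gives 9>0]
(B,P,X): not NE [P2→S gives 5>4; P3→W gives 8>1]
(B,P,Y): not NE [P1→C gives 9>5; P2→Q gives 5>1; P3→W gives 8>4]
(B,P,Z): not NE [P2→S gives 9>8; P3→W gives 8>2]
(B,P,W): not NE [P1→C gives 5>1; P2→Q gives 8>0]
(B,Q,X): not NE [P1→C gives 6>3]
(B,Q,Y): not NE [P3→Z gives 7>6]
(B,Q,Z): not NE [P1→C gives 7>2; P2→S gives 9>8]
(B,Q,W): not NE [P1→A gives 7>4; P3→Z gives 7>3]
(B,R,X): not NE [P2→S gives 5>2; P3→Z gives 8>5]
(B,R,Y): not NE [P1→A gives 9>3; P2→Q gives 5>1; P3→Z gives 8>6]
(B,R,Z): not NE [P1→D gives 5>4; P2→S gives 9>3]
(B,R,W): not NE [P2→Q gives 8>7; P3→Z gives 8>5]
(B,S,X): not NE [P3→W gives 9>6]
(B,S,Y): not NE [P1→D gives 7>3; P2→Q gives 5>0]
(B,S,Z): not NE [P1→A gives 6>3; P3→W gives 9>0]
(B,S,W): not NE [P1→D gives 7>0; P2→Q gives 8>4]
(C,P,X): not NE [P1→B gives 8>1; P2→S gives 6>2; P3→Z gives 5>1]
(C,P,Y): not NE [P2→R gives 8>4; P3→Z gives 5>3]
(C,P,Z): not NE [P1→D gives 9>6; P2→S gives 9>7]
(C,P,W): not NE [P3→Z gives 5>2]
(C,Q,X): not NE [P2→S gives 6>1; P3→Y gives 6>0]
(C,Q,Y): not NE [P2→R gives 8>5]
(C,Q,Z): not NE [P3→Y gives 6>3]
(C,Q,W): not NE [P1→A gives 7>0; P2→P gives 7>5; P3→Y gives 6>4]
(C,R,X): not NE [P1→B gives 9>0; P2→S gives 6>0; P3→W gives 9>5]
(C,R,Y): not NE [P1→A gives 9>4; P3→W gives 9>8]
(C,R,Z): not NE [P1→D gives 5>3; P2→S gives 9>8; P3→W gives 9>6]
(C,R,W): not NE [P1→B gives 7>3; P2→P gives 7>5]
(C,S,X): not NE [P1→D gives 9>1]
(C,S,Y): not NE [P1→D gives 7>4; P2→R gives 8>3; P3→X gives 6>4]
(C,S,Z): not NE [P1→A gives 6>4; P3→X gives 6>0]
(C,S,W): not NE [P1→D gives 7>3; P2→P gives 7>6; P3→X gives 6>2]
(D,P,X): not NE [P1→B gives 8>1; P2→S gives 6>4]
(D,P,Y): not NE [P1→C gives 9>1; P2→Q gives 7>2; P3→W gives 7>5]
(D,P,Z): not NE [P2→Q gives 5>1; P3→W gives 7>2]
(D,P,W): not NE [P1→C gives 5>0; P2→Q gives 9>5]
(D,Q,X): not NE [P1→C gives 6>2; P2→S gives 6>0; P3→Y gives 5>2]
(D,Q,Y): not NE [P1→C gives 8>5]
(D,Q,Z): not NE [P1→C gives 7>5; P3→Y gives 5>0]
(D,Q,W): not NE [P1→A gives 7>6; P3→Y gives 5>3]
(D,R,X): not NE [P1→B gives 9>3; P2→S gives 6>0]
(D,R,Y): not NE [P1→A gives 9>2; P2→Q gives 7>0; P3→X gives 7>6]
(D,R,Z): not NE [P2→Q gives 5>1; P3→X gives 7>5]
(D,R,W): not NE [P1→B gives 7>2; P2→Q gives 9>8; P3→X gives 7>0]
(D,S,X): not NE [P3→Z gives 9>6]
(D,S,Y): not NE [P2→Q gives 7>6; P3→Z gives 9>1]
(D,S,Z): not NE [P1→A gives 6>2; P2→Q gives 5>4]
(D,S,W): not NE [P2→Q gives 9>5; P3→Z gives 9>0]

PSNE: ∅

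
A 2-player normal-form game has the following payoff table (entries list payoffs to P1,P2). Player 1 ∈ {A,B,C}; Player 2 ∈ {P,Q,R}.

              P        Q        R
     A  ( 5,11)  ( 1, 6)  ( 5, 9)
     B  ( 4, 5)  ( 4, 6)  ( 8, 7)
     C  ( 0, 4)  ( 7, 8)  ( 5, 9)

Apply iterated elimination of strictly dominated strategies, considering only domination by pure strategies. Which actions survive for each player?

Survivors P1:{A,B} P2:{P,R}

P2 drop Q (R beats it: A:9>6 B:7>6 C:9>8)
P1 drop C (B beats it: P:4>0 R:8>5)
P1→{A,B} P2→{P,R}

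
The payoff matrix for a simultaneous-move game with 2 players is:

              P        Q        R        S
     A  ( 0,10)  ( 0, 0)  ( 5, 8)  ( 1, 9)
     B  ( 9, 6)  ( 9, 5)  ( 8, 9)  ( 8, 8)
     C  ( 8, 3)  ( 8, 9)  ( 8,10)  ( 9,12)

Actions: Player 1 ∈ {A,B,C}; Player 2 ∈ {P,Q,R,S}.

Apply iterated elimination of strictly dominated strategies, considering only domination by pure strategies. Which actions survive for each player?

P1 drop A (B beats it: P:9>0 Q:9>0 R:8>5 S:8>1)
P2 drop P (R beats it: B:9>6 C:10>3)
P2 drop Q (R beats it: B:9>5 C:10>9)
P1→{B,C} P2→{R,S}

Remaining: P1:{B,C} P2:{R,S}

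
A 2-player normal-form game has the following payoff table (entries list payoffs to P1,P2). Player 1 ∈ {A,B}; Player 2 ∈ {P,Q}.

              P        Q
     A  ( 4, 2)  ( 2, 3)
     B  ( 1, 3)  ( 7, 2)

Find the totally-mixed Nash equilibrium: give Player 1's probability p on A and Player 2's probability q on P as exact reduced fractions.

P1 indiff ⇒ q·4+(1-q)·2 = q·1+(1-q)·7 ⇒ q(3) = (1-q)(5) ⇒ q = 5/8
P2 indiff ⇒ p·2+(1-p)·3 = p·3+(1-p)·2 ⇒ p(-1) = (1-p)(-1) ⇒ p = 1/2

p=1/2, q=5/8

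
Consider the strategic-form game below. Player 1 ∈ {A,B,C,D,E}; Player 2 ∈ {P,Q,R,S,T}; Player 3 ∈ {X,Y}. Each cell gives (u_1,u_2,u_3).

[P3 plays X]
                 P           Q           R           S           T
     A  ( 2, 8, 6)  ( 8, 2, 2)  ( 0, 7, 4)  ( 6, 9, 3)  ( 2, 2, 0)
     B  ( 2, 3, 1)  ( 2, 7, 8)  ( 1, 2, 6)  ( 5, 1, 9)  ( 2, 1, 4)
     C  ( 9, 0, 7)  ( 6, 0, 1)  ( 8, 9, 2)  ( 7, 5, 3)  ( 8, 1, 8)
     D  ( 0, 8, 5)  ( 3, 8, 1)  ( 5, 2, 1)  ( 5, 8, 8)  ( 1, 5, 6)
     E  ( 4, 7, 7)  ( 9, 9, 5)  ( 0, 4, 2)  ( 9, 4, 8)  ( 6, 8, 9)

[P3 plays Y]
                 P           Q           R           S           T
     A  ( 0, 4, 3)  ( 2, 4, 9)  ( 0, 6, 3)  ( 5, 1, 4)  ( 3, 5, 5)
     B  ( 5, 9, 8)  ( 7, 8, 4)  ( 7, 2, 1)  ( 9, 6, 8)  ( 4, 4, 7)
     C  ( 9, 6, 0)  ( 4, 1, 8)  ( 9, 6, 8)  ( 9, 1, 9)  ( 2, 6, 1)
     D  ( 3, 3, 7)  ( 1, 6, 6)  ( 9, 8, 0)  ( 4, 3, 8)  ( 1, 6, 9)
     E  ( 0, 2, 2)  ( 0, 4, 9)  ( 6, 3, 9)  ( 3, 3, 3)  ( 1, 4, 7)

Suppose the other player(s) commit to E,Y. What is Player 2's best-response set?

u_2(P vs E,Y) = 2
u_2(Q vs E,Y) = 4
u_2(R vs E,Y) = 3
u_2(S vs E,Y) = 3
u_2(T vs E,Y) = 4
max payoff 4 at {Q,T}

argmax u_2 = {Q,T}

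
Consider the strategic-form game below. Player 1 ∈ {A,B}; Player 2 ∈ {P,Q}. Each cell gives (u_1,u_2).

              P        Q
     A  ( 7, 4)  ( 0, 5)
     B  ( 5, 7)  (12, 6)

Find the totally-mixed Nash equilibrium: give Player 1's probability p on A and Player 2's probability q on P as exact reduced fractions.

P1 indiff ⇒ q·7+(1-q)·0 = q·5+(1-q)·12 ⇒ q(2) = (1-q)(12) ⇒ q = 6/7
P2 indiff ⇒ p·4+(1-p)·7 = p·5+(1-p)·6 ⇒ p(-1) = (1-p)(-1) ⇒ p = 1/2

p=1/2, q=6/7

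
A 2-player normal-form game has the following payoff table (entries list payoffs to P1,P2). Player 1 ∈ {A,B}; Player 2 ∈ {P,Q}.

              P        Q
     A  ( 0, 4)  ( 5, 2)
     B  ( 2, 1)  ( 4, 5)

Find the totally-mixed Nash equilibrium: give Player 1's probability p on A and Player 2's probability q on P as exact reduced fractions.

P1 indiff ⇒ q·0+(1-q)·5 = q·2+(1-q)·4 ⇒ q(-2) = (1-q)(-1) ⇒ q = 1/3
P2 indiff ⇒ p·4+(1-p)·1 = p·2+(1-p)·5 ⇒ p(2) = (1-p)(4) ⇒ p = 2/3

p=2/3, q=1/3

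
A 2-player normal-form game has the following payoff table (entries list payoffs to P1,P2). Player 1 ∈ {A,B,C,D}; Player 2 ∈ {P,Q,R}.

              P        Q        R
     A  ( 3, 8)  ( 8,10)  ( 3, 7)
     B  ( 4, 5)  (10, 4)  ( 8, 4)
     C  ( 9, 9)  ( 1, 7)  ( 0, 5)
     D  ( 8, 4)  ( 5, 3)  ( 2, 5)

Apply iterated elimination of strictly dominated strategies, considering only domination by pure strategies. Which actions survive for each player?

P1 drop A (B beats it: P:4>3 Q:10>8 R:8>3)
P2 drop Q (P beats it: B:5>4 C:9>7 D:4>3)
P1→{B,C,D} P2→{P,R}

Survivors P1:{B,C,D} P2:{P,R}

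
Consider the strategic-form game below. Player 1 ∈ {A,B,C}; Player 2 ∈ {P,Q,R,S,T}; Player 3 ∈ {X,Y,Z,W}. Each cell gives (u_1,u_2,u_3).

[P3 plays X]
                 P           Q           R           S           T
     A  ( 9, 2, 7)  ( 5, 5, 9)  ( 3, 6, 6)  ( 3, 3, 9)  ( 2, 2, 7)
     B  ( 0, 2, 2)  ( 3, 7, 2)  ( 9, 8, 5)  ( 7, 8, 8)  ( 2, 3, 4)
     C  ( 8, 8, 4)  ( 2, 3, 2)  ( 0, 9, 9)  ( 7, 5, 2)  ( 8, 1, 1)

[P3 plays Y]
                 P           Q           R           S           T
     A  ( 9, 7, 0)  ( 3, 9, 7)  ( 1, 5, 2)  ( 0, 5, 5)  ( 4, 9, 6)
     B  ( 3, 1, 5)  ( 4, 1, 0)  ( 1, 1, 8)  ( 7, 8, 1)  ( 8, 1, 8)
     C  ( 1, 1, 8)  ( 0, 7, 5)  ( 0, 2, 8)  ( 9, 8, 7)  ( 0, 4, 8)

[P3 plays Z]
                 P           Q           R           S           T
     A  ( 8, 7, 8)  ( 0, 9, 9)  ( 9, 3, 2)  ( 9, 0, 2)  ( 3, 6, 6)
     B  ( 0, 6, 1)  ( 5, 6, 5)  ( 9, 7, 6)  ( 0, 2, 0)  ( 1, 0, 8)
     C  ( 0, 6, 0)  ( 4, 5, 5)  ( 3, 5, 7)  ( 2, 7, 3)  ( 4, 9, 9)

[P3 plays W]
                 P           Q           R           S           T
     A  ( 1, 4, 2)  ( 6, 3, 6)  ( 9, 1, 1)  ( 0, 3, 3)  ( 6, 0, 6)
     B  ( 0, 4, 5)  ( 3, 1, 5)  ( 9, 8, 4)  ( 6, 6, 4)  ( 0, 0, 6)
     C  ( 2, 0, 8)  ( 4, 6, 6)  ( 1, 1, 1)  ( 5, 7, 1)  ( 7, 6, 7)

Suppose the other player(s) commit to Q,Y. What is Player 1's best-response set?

u_1(A vs Q,Y) = 3
u_1(B vs Q,Y) = 4
u_1(C vs Q,Y) = 0
max payoff 4 at {B}

argmax u_1 = {B}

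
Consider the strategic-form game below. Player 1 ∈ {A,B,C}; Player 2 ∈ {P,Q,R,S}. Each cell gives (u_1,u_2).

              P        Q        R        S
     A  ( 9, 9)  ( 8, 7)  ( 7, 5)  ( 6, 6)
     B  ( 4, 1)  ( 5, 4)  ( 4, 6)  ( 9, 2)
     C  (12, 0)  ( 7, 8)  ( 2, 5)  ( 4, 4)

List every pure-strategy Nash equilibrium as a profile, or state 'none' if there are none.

Equilibria: none

(A,P): not NE [P1→C gives 12>9]
(A,Q): not NE [P2→P gives 9>7]
(A,R): not NE [P2→P gives 9>5]
(A,S): not NE [P1→B gives 9>6; P2→P gives 9>6]
(B,P): not NE [P1→C gives 12>4; P2→R gives 6>1]
(B,Q): not NE [P1→A gives 8>5; P2→R gives 6>4]
(B,R): not NE [P1→A gives 7>4]
(B,S): not NE [P2→R gives 6>2]
(C,P): not NE [P2→Q gives 8>0]
(C,Q): not NE [P1→A gives 8>7]
(C,R): not NE [P1→A gives 7>2; P2→Q gives 8>5]
(C,S): not NE [P1→B gives 9>4; P2→Q gives 8>4]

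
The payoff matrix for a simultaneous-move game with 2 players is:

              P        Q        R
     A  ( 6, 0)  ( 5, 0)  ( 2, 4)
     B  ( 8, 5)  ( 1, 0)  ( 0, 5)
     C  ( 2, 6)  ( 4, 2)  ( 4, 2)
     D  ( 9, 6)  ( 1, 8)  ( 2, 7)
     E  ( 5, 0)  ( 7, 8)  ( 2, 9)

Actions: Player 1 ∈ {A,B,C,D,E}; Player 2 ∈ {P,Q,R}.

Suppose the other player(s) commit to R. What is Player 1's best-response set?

u_1(A vs R) = 2
u_1(B vs R) = 0
u_1(C vs R) = 4
u_1(D vs R) = 2
u_1(E vs R) = 2
max payoff 4 at {C}

BR_1 = {C}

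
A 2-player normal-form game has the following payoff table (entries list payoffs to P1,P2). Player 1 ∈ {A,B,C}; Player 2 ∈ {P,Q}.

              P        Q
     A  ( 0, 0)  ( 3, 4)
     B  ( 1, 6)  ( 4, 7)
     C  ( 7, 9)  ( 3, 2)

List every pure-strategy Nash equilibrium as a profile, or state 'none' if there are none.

Nash profiles: (B,Q), (C,P)

(A,P): not NE [P1→C gives 7>0; P2→Q gives 4>0]
(A,Q): not NE [P1→B gives 4>3]
(B,P): not NE [P1→C gives 7>1; P2→Q gives 7>6]
(B,Q): NE
(C,P): NE
(C,Q): not NE [P1→B gives 4>3; P2→P gives 9>2]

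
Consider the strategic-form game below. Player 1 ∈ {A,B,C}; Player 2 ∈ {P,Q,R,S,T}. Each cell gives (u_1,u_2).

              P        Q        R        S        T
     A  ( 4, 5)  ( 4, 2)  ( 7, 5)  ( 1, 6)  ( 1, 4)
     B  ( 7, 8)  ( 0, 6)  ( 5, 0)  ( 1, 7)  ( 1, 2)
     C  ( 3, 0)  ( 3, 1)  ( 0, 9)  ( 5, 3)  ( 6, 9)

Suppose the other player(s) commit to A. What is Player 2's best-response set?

u_2(P vs A) = 5
u_2(Q vs A) = 2
u_2(R vs A) = 5
u_2(S vs A) = 6
u_2(T vs A) = 4
max payoff 6 at {S}

argmax u_2 = {S}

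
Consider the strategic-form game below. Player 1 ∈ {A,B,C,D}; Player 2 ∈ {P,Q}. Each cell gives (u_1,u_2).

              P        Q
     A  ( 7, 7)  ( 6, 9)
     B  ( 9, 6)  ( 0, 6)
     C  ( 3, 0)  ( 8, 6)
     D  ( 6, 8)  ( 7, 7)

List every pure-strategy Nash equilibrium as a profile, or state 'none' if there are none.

PSNE = {(B,P), (C,Q)}

(A,P): not NE [P1→B gives 9>7; P2→Q gives 9>7]
(A,Q): not NE [P1→C gives 8>6]
(B,P): NE
(B,Q): not NE [P1→C gives 8>0]
(C,P): not NE [P1→B gives 9>3; P2→Q gives 6>0]
(C,Q): NE
(D,P): not NE [P1→B gives 9>6]
(D,Q): not NE [P1→C gives 8>7; P2→P gives 8>7]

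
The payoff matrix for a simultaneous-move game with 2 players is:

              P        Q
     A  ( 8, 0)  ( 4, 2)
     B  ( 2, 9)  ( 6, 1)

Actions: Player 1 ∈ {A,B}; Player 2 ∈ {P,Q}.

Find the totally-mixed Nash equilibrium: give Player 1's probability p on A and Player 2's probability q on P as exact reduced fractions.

p=4/5, q=1/4

P1 indiff ⇒ q·8+(1-q)·4 = q·2+(1-q)·6 ⇒ q(6) = (1-q)(2) ⇒ q = 1/4
P2 indiff ⇒ p·0+(1-p)·9 = p·2+(1-p)·1 ⇒ p(-2) = (1-p)(-8) ⇒ p = 4/5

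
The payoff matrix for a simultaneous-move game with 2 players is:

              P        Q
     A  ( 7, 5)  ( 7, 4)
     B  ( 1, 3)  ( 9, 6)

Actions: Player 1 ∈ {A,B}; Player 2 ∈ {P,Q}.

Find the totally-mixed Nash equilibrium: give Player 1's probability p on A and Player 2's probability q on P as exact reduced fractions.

P1 indiff ⇒ q·7+(1-q)·7 = q·1+(1-q)·9 ⇒ q(6) = (1-q)(2) ⇒ q = 1/4
P2 indiff ⇒ p·5+(1-p)·3 = p·4+(1-p)·6 ⇒ p(1) = (1-p)(3) ⇒ p = 3/4

P1 mixes 3/4 on A; P2 mixes 1/4 on P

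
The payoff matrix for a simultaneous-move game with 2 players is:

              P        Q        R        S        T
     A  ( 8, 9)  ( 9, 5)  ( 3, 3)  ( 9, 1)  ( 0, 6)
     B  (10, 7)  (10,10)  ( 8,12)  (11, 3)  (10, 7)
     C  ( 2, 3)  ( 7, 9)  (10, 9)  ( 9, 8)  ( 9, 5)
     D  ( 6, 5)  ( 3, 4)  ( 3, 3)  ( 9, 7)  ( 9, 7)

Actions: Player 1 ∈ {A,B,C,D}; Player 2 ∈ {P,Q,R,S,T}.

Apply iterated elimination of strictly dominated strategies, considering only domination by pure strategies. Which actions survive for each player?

Survivors P1:{B,C} P2:{Q,R}

P1 drop A (B beats it: P:10>8 Q:10>9 R:8>3 S:11>9 T:10>0)
P1 drop D (B beats it: P:10>6 Q:10>3 R:8>3 S:11>9 T:10>9)
P2 drop P (Q beats it: B:10>7 C:9>3)
P2 drop S (Q beats it: B:10>3 C:9>8)
P2 drop T (Q beats it: B:10>7 C:9>5)
P1→{B,C} P2→{Q,R}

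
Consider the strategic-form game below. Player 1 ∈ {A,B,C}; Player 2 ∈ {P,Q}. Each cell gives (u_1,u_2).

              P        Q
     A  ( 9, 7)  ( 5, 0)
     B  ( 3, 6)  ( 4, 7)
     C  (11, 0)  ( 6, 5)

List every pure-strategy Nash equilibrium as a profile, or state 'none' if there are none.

(A,P): not NE [P1→C gives 11>9]
(A,Q): not NE [P1→C gives 6>5; P2→P gives 7>0]
(B,P): not NE [P1→C gives 11>3; P2→Q gives 7>6]
(B,Q): not NE [P1→C gives 6>4]
(C,P): not NE [P2→Q gives 5>0]
(C,Q): NE

Nash profiles: (C,Q)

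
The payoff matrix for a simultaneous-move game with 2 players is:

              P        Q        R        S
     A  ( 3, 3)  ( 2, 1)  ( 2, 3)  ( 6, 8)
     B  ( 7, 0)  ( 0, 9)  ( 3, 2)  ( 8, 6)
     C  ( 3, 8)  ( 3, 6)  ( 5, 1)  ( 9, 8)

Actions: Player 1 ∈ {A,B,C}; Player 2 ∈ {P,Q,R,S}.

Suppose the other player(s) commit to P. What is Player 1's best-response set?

u_1(A vs P) = 3
u_1(B vs P) = 7
u_1(C vs P) = 3
max payoff 7 at {B}

BR_1 = {B}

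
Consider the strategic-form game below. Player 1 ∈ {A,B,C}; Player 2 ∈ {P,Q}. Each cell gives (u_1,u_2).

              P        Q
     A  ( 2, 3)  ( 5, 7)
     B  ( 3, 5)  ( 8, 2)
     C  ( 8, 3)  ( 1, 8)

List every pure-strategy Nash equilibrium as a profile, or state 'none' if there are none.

(A,P): not NE [P1→C gives 8>2; P2→Q gives 7>3]
(A,Q): not NE [P1→B gives 8>5]
(B,P): not NE [P1→C gives 8>3]
(B,Q): not NE [P2→P gives 5>2]
(C,P): not NE [P2→Q gives 8>3]
(C,Q): not NE [P1→B gives 8>1]

Equilibria: none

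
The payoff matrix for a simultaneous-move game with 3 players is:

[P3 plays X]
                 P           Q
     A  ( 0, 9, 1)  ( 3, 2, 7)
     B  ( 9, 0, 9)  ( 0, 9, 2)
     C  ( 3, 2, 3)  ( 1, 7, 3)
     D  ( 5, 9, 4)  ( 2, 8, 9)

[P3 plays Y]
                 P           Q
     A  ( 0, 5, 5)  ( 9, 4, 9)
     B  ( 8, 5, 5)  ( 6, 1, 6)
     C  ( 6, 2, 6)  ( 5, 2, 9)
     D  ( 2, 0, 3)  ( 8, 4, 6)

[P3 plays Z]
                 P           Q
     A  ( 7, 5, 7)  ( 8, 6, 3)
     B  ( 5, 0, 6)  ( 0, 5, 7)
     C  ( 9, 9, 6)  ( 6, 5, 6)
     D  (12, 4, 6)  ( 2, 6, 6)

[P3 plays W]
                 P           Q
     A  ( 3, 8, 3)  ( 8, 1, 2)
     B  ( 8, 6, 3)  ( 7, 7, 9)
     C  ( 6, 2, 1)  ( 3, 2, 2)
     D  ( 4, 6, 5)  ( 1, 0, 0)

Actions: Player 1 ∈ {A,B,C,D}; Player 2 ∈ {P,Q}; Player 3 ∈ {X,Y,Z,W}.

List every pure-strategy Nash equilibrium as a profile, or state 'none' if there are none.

PSNE: ∅

(A,P,X): not NE [P1→B gives 9>0; P3→Z gives 7>1]
(A,P,Y): not NE [P1→B gives 8>0; P3→Z gives 7>5]
(A,P,Z): not NE [P1→D gives 12>7; P2→Q gives 6>5]
(A,P,W): not NE [P1→B gives 8>3; P3→Z gives 7>3]
(A,Q,X): not NE [P2→P gives 9>2; P3→Y gives 9>7]
(A,Q,Y): not NE [P2→P gives 5>4]
(A,Q,Z): not NE [P3→Y gives 9>3]
(A,Q,W): not NE [P2→P gives 8>1; P3→Y gives 9>2]
(B,P,X): not NE [P2→Q gives 9>0]
(B,P,Y): not NE [P3→X gives 9>5]
(B,P,Z): not NE [P1→D gives 12>5; P2→Q gives 5>0; P3→X gives 9>6]
(B,P,W): not NE [P2→Q gives 7>6; P3→X gives 9>3]
(B,Q,X): not NE [P1→A gives 3>0; P3→W gives 9>2]
(B,Q,Y): not NE [P1→A gives 9>6; P2→P gives 5>1; P3→W gives 9>6]
(B,Q,Z): not NE [P1→A gives 8>0; P3→W gives 9>7]
(B,Q,W): not NE [P1→A gives 8>7]
(C,P,X): not NE [P1→B gives 9>3; P2→Q gives 7>2; P3→Z gives 6>3]
(C,P,Y): not NE [P1→B gives 8>6]
(C,P,Z): not NE [P1→D gives 12>9]
(C,P,W): not NE [P1→B gives 8>6; P3→Z gives 6>1]
(C,Q,X): not NE [P1→A gives 3>1; P3→Y gives 9>3]
(C,Q,Y): not NE [P1→A gives 9>5]
(C,Q,Z): not NE [P1→A gives 8>6; P2→P gives 9>5; P3→Y gives 9>6]
(C,Q,W): not NE [P1→A gives 8>3; P3→Y gives 9>2]
(D,P,X): not NE [P1→B gives 9>5; P3→Z gives 6>4]
(D,P,Y): not NE [P1→B gives 8>2; P2→Q gives 4>0; P3→Z gives 6>3]
(D,P,Z): not NE [P2→Q gives 6>4]
(D,P,W): not NE [P1→B gives 8>4; P3→Z gives 6>5]
(D,Q,X): not NE [P1→A gives 3>2; P2→P gives 9>8]
(D,Q,Y): not NE [P1→A gives 9>8; P3→X gives 9>6]
(D,Q,Z): not NE [P1→A gives 8>2; P3→X gives 9>6]
(D,Q,W): not NE [P1→A gives 8>1; P2→P gives 6>0; P3→X gives 9>0]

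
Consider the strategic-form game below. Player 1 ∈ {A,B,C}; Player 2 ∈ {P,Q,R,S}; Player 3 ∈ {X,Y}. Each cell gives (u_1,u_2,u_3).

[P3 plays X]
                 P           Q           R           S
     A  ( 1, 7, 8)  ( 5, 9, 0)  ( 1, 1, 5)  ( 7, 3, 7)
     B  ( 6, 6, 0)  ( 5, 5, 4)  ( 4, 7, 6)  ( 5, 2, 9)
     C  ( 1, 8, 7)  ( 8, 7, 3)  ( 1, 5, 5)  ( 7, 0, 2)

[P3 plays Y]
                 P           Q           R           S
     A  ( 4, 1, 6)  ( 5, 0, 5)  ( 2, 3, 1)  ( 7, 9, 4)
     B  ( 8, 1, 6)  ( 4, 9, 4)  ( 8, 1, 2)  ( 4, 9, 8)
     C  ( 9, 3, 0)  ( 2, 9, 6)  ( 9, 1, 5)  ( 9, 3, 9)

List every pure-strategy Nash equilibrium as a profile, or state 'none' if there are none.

(A,P,X): not NE [P1→B gives 6>1; P2→Q gives 9>7]
(A,P,Y): not NE [P1→C gives 9>4; P2→S gives 9>1; P3→X gives 8>6]
(A,Q,X): not NE [P1→C gives 8>5; P3→Y gives 5>0]
(A,Q,Y): not NE [P2→S gives 9>0]
(A,R,X): not NE [P1→B gives 4>1; P2→Q gives 9>1]
(A,R,Y): not NE [P1→C gives 9>2; P2→S gives 9>3; P3→X gives 5>1]
(A,S,X): not NE [P2→Q gives 9>3]
(A,S,Y): not NE [P1→C gives 9>7; P3→X gives 7>4]
(B,P,X): not NE [P2→R gives 7>6; P3→Y gives 6>0]
(B,P,Y): not NE [P1→C gives 9>8; P2→S gives 9>1]
(B,Q,X): not NE [P1→C gives 8>5; P2→R gives 7>5]
(B,Q,Y): not NE [P1→A gives 5>4]
(B,R,X): NE
(B,R,Y): not NE [P1→C gives 9>8; P2→S gives 9>1; P3→X gives 6>2]
(B,S,X): not NE [P1→C gives 7>5; P2→R gives 7>2]
(B,S,Y): not NE [P1→C gives 9>4; P3→X gives 9>8]
(C,P,X): not NE [P1→B gives 6>1]
(C,P,Y): not NE [P2→Q gives 9>3; P3→X gives 7>0]
(C,Q,X): not NE [P2→P gives 8>7; P3→Y gives 6>3]
(C,Q,Y): not NE [P1→A gives 5>2]
(C,R,X): not NE [P1→B gives 4>1; P2→P gives 8>5]
(C,R,Y): not NE [P2→Q gives 9>1]
(C,S,X): not NE [P2→P gives 8>0; P3→Y gives 9>2]
(C,S,Y): not NE [P2→Q gives 9>3]

PSNE = {(B,R,X)}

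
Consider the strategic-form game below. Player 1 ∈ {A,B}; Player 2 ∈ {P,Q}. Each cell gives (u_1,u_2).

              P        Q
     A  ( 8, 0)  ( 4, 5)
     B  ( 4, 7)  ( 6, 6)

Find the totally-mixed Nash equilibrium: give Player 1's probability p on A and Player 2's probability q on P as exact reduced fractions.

P1 indiff ⇒ q·8+(1-q)·4 = q·4+(1-q)·6 ⇒ q(4) = (1-q)(2) ⇒ q = 1/3
P2 indiff ⇒ p·0+(1-p)·7 = p·5+(1-p)·6 ⇒ p(-5) = (1-p)(-1) ⇒ p = 1/6

p=1/6, q=1/3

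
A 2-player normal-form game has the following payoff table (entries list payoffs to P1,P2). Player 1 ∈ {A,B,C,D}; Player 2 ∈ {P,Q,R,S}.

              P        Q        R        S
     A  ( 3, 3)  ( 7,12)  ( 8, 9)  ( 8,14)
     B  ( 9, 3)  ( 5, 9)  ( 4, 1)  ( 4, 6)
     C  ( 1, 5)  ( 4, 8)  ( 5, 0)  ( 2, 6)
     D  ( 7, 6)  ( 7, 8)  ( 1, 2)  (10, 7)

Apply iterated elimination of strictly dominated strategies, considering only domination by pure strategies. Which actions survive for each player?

Survivors P1:{A,D} P2:{Q,S}

P1 drop C (A beats it: P:3>1 Q:7>4 R:8>5 S:8>2)
P2 drop P (Q beats it: A:12>3 B:9>3 D:8>6)
P1 drop B (A beats it: Q:7>5 R:8>4 S:8>4)
P2 drop R (Q beats it: A:12>9 D:8>2)
P1→{A,D} P2→{Q,S}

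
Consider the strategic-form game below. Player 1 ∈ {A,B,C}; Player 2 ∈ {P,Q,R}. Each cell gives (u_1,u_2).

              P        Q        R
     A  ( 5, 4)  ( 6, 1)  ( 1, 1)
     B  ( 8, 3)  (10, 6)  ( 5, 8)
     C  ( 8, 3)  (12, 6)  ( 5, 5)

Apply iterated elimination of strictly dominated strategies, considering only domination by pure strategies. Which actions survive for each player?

P1 drop A (B beats it: P:8>5 Q:10>6 R:5>1)
P2 drop P (Q beats it: B:6>3 C:6>3)
P1→{B,C} P2→{Q,R}

Survivors P1:{B,C} P2:{Q,R}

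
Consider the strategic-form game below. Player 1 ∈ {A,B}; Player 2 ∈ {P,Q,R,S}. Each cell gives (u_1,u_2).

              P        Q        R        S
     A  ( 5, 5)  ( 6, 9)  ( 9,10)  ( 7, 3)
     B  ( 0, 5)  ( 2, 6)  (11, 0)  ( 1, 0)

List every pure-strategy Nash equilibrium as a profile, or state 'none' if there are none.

(A,P): not NE [P2→R gives 10>5]
(A,Q): not NE [P2→R gives 10>9]
(A,R): not NE [P1→B gives 11>9]
(A,S): not NE [P2→R gives 10>3]
(B,P): not NE [P1→A gives 5>0; P2→Q gives 6>5]
(B,Q): not NE [P1→A gives 6>2]
(B,R): not NE [P2→Q gives 6>0]
(B,S): not NE [P1→A gives 7>1; P2→Q gives 6>0]

PSNE: ∅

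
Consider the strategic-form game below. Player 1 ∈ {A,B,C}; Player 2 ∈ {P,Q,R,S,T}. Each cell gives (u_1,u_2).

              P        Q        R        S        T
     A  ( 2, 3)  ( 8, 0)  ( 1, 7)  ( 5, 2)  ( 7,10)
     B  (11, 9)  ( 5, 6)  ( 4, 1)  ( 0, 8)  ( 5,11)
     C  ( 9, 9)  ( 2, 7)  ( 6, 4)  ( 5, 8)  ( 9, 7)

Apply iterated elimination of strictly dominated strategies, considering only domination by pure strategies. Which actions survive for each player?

P2 drop Q (P beats it: A:3>0 B:9>6 C:9>7)
P2 drop R (T beats it: A:10>7 B:11>1 C:7>4)
P2 drop S (P beats it: A:3>2 B:9>8 C:9>8)
P1 drop A (C beats it: P:9>2 T:9>7)
P1→{B,C} P2→{P,T}

Remaining: P1:{B,C} P2:{P,T}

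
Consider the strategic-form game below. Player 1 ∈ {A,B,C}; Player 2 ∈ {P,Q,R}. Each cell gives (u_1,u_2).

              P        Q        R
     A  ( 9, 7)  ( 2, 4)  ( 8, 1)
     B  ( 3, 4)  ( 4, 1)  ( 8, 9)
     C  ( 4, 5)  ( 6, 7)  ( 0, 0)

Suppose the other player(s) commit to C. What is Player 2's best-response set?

argmax u_2 = {Q}

u_2(P vs C) = 5
u_2(Q vs C) = 7
u_2(R vs C) = 0
max payoff 7 at {Q}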